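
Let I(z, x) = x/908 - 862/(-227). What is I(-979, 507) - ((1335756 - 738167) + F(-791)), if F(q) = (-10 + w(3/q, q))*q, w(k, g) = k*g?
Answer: -547634453/908 ≈ -6.0312e+5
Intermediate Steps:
w(k, g) = g*k
F(q) = -7*q (F(q) = (-10 + q*(3/q))*q = (-10 + 3)*q = -7*q)
I(z, x) = 862/227 + x/908 (I(z, x) = x*(1/908) - 862*(-1/227) = x/908 + 862/227 = 862/227 + x/908)
I(-979, 507) - ((1335756 - 738167) + F(-791)) = (862/227 + (1/908)*507) - ((1335756 - 738167) - 7*(-791)) = (862/227 + 507/908) - (597589 + 5537) = 3955/908 - 1*603126 = 3955/908 - 603126 = -547634453/908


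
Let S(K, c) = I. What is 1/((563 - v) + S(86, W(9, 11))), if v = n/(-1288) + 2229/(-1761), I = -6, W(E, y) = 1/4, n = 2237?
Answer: 756056/423393295 ≈ 0.0017857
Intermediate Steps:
W(E, y) = 1/4
v = -2270103/756056 (v = 2237/(-1288) + 2229/(-1761) = 2237*(-1/1288) + 2229*(-1/1761) = -2237/1288 - 743/587 = -2270103/756056 ≈ -3.0026)
S(K, c) = -6
1/((563 - v) + S(86, W(9, 11))) = 1/((563 - 1*(-2270103/756056)) - 6) = 1/((563 + 2270103/756056) - 6) = 1/(427929631/756056 - 6) = 1/(423393295/756056) = 756056/423393295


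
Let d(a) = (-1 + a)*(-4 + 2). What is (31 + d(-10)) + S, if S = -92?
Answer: -39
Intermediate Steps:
d(a) = 2 - 2*a (d(a) = (-1 + a)*(-2) = 2 - 2*a)
(31 + d(-10)) + S = (31 + (2 - 2*(-10))) - 92 = (31 + (2 + 20)) - 92 = (31 + 22) - 92 = 53 - 92 = -39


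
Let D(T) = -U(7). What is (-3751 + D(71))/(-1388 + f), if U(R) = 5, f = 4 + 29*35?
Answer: 1252/123 ≈ 10.179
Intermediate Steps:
f = 1019 (f = 4 + 1015 = 1019)
D(T) = -5 (D(T) = -1*5 = -5)
(-3751 + D(71))/(-1388 + f) = (-3751 - 5)/(-1388 + 1019) = -3756/(-369) = -3756*(-1/369) = 1252/123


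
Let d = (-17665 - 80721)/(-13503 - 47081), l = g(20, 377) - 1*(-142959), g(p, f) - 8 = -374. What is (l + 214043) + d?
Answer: 10803266905/30292 ≈ 3.5664e+5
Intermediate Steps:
g(p, f) = -366 (g(p, f) = 8 - 374 = -366)
l = 142593 (l = -366 - 1*(-142959) = -366 + 142959 = 142593)
d = 49193/30292 (d = -98386/(-60584) = -98386*(-1/60584) = 49193/30292 ≈ 1.6240)
(l + 214043) + d = (142593 + 214043) + 49193/30292 = 356636 + 49193/30292 = 10803266905/30292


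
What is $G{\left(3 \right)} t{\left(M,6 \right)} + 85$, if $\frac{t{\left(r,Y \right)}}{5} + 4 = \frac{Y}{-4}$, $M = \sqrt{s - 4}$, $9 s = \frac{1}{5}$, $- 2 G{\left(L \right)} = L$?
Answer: $\frac{505}{4} \approx 126.25$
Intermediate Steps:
$G{\left(L \right)} = - \frac{L}{2}$
$s = \frac{1}{45}$ ($s = \frac{1}{9 \cdot 5} = \frac{1}{9} \cdot \frac{1}{5} = \frac{1}{45} \approx 0.022222$)
$M = \frac{i \sqrt{895}}{15}$ ($M = \sqrt{\frac{1}{45} - 4} = \sqrt{- \frac{179}{45}} = \frac{i \sqrt{895}}{15} \approx 1.9944 i$)
$t{\left(r,Y \right)} = -20 - \frac{5 Y}{4}$ ($t{\left(r,Y \right)} = -20 + 5 \frac{Y}{-4} = -20 + 5 Y \left(- \frac{1}{4}\right) = -20 + 5 \left(- \frac{Y}{4}\right) = -20 - \frac{5 Y}{4}$)
$G{\left(3 \right)} t{\left(M,6 \right)} + 85 = \left(- \frac{1}{2}\right) 3 \left(-20 - \frac{15}{2}\right) + 85 = - \frac{3 \left(-20 - \frac{15}{2}\right)}{2} + 85 = \left(- \frac{3}{2}\right) \left(- \frac{55}{2}\right) + 85 = \frac{165}{4} + 85 = \frac{505}{4}$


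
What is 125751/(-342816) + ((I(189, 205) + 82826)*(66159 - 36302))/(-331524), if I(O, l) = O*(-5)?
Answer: -69844264136533/9470977632 ≈ -7374.6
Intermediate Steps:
I(O, l) = -5*O
125751/(-342816) + ((I(189, 205) + 82826)*(66159 - 36302))/(-331524) = 125751/(-342816) + ((-5*189 + 82826)*(66159 - 36302))/(-331524) = 125751*(-1/342816) + ((-945 + 82826)*29857)*(-1/331524) = -41917/114272 + (81881*29857)*(-1/331524) = -41917/114272 + 2444721017*(-1/331524) = -41917/114272 - 2444721017/331524 = -69844264136533/9470977632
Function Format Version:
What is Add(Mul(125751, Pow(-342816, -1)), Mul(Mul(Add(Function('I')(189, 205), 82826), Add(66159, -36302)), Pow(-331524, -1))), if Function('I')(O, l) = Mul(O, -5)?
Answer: Rational(-69844264136533, 9470977632) ≈ -7374.6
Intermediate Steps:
Function('I')(O, l) = Mul(-5, O)
Add(Mul(125751, Pow(-342816, -1)), Mul(Mul(Add(Function('I')(189, 205), 82826), Add(66159, -36302)), Pow(-331524, -1))) = Add(Mul(125751, Pow(-342816, -1)), Mul(Mul(Add(Mul(-5, 189), 82826), Add(66159, -36302)), Pow(-331524, -1))) = Add(Mul(125751, Rational(-1, 342816)), Mul(Mul(Add(-945, 82826), 29857), Rational(-1, 331524))) = Add(Rational(-41917, 114272), Mul(Mul(81881, 29857), Rational(-1, 331524))) = Add(Rational(-41917, 114272), Mul(2444721017, Rational(-1, 331524))) = Add(Rational(-41917, 114272), Rational(-2444721017, 331524)) = Rational(-69844264136533, 9470977632)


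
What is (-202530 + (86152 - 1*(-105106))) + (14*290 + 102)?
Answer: -7110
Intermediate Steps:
(-202530 + (86152 - 1*(-105106))) + (14*290 + 102) = (-202530 + (86152 + 105106)) + (4060 + 102) = (-202530 + 191258) + 4162 = -11272 + 4162 = -7110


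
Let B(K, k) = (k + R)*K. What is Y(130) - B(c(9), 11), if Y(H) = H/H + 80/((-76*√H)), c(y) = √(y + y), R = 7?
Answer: 1 - 54*√2 - 2*√130/247 ≈ -75.460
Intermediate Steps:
c(y) = √2*√y (c(y) = √(2*y) = √2*√y)
B(K, k) = K*(7 + k) (B(K, k) = (k + 7)*K = (7 + k)*K = K*(7 + k))
Y(H) = 1 - 20/(19*√H) (Y(H) = 1 + 80*(-1/(76*√H)) = 1 - 20/(19*√H))
Y(130) - B(c(9), 11) = (1 - 2*√130/247) - √2*√9*(7 + 11) = (1 - 2*√130/247) - √2*3*18 = (1 - 2*√130/247) - 3*√2*18 = (1 - 2*√130/247) - 54*√2 = 1 - 54*√2 - 2*√130/247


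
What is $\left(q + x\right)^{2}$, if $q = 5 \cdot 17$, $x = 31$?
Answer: $13456$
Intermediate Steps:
$q = 85$
$\left(q + x\right)^{2} = \left(85 + 31\right)^{2} = 116^{2} = 13456$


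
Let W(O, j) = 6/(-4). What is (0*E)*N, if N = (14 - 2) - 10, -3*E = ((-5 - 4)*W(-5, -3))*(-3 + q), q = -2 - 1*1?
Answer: 0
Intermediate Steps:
q = -3 (q = -2 - 1 = -3)
W(O, j) = -3/2 (W(O, j) = 6*(-¼) = -3/2)
E = 27 (E = -(-5 - 4)*(-3/2)*(-3 - 3)/3 = -(-9*(-3/2))*(-6)/3 = -9*(-6)/2 = -⅓*(-81) = 27)
N = 2 (N = 12 - 10 = 2)
(0*E)*N = (0*27)*2 = 0*2 = 0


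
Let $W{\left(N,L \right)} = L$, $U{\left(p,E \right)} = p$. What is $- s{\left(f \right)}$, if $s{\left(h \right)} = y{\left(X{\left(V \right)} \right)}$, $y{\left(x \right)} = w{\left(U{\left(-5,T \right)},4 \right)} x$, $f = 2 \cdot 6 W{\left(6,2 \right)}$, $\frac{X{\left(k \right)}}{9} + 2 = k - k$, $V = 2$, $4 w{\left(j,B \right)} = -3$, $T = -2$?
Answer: $- \frac{27}{2} \approx -13.5$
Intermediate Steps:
$w{\left(j,B \right)} = - \frac{3}{4}$ ($w{\left(j,B \right)} = \frac{1}{4} \left(-3\right) = - \frac{3}{4}$)
$X{\left(k \right)} = -18$ ($X{\left(k \right)} = -18 + 9 \left(k - k\right) = -18 + 9 \cdot 0 = -18 + 0 = -18$)
$f = 24$ ($f = 2 \cdot 6 \cdot 2 = 12 \cdot 2 = 24$)
$y{\left(x \right)} = - \frac{3 x}{4}$
$s{\left(h \right)} = \frac{27}{2}$ ($s{\left(h \right)} = \left(- \frac{3}{4}\right) \left(-18\right) = \frac{27}{2}$)
$- s{\left(f \right)} = \left(-1\right) \frac{27}{2} = - \frac{27}{2}$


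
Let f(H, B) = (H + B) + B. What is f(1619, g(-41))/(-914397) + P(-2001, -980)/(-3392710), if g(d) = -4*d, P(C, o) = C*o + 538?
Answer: -27275936076/47004300695 ≈ -0.58029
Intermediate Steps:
P(C, o) = 538 + C*o
f(H, B) = H + 2*B (f(H, B) = (B + H) + B = H + 2*B)
f(1619, g(-41))/(-914397) + P(-2001, -980)/(-3392710) = (1619 + 2*(-4*(-41)))/(-914397) + (538 - 2001*(-980))/(-3392710) = (1619 + 2*164)*(-1/914397) + (538 + 1960980)*(-1/3392710) = (1619 + 328)*(-1/914397) + 1961518*(-1/3392710) = 1947*(-1/914397) - 980759/1696355 = -59/27709 - 980759/1696355 = -27275936076/47004300695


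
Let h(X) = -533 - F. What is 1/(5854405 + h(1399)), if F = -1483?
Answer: 1/5855355 ≈ 1.7078e-7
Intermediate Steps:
h(X) = 950 (h(X) = -533 - 1*(-1483) = -533 + 1483 = 950)
1/(5854405 + h(1399)) = 1/(5854405 + 950) = 1/5855355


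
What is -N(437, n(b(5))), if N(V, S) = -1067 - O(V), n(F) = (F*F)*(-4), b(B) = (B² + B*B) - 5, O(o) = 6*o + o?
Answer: 4126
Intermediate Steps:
O(o) = 7*o
b(B) = -5 + 2*B² (b(B) = (B² + B²) - 5 = 2*B² - 5 = -5 + 2*B²)
n(F) = -4*F² (n(F) = F²*(-4) = -4*F²)
N(V, S) = -1067 - 7*V
-N(437, n(b(5))) = -(-1067 - 7*437) = -(-1067 - 3059) = -1*(-4126) = 4126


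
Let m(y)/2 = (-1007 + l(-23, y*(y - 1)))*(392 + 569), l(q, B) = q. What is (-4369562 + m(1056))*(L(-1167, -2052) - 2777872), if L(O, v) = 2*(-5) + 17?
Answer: 17637281571030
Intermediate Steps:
L(O, v) = 7 (L(O, v) = -10 + 17 = 7)
m(y) = -1979660 (m(y) = 2*((-1007 - 23)*(392 + 569)) = 2*(-1030*961) = 2*(-989830) = -1979660)
(-4369562 + m(1056))*(L(-1167, -2052) - 2777872) = (-4369562 - 1979660)*(7 - 2777872) = -6349222*(-2777865) = 17637281571030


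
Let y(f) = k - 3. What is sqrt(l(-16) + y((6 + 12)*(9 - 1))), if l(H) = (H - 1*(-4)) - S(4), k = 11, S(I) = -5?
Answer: 1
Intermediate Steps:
y(f) = 8 (y(f) = 11 - 3 = 8)
l(H) = 9 + H (l(H) = (H - 1*(-4)) - 1*(-5) = (H + 4) + 5 = (4 + H) + 5 = 9 + H)
sqrt(l(-16) + y((6 + 12)*(9 - 1))) = sqrt((9 - 16) + 8) = sqrt(-7 + 8) = sqrt(1) = 1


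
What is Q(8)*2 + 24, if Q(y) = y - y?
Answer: 24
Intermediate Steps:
Q(y) = 0
Q(8)*2 + 24 = 0*2 + 24 = 0 + 24 = 24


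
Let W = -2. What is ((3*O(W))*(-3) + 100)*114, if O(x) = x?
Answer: 13452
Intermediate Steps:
((3*O(W))*(-3) + 100)*114 = ((3*(-2))*(-3) + 100)*114 = (-6*(-3) + 100)*114 = (18 + 100)*114 = 118*114 = 13452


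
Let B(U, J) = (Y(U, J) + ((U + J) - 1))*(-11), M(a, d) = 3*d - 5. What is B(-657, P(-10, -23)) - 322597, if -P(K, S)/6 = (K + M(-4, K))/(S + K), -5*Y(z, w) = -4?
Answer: -1576389/5 ≈ -3.1528e+5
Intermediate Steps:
M(a, d) = -5 + 3*d
Y(z, w) = 4/5 (Y(z, w) = -1/5*(-4) = 4/5)
P(K, S) = -6*(-5 + 4*K)/(K + S) (P(K, S) = -6*(K + (-5 + 3*K))/(S + K) = -6*(-5 + 4*K)/(K + S))
B(U, J) = 11/5 - 11*J - 11*U (B(U, J) = (4/5 + ((U + J) - 1))*(-11) = (4/5 + ((J + U) - 1))*(-11) = (4/5 + (-1 + J + U))*(-11) = (-1/5 + J + U)*(-11) = 11/5 - 11*J - 11*U)
B(-657, P(-10, -23)) - 322597 = (11/5 - 66*(5 - 4*(-10))/(-10 - 23) - 11*(-657)) - 322597 = (11/5 - 66*(5 + 40)/(-33) + 7227) - 322597 = (11/5 - 66*(-1)*45/33 + 7227) - 322597 = (11/5 - 11*(-90/11) + 7227) - 322597 = (11/5 + 90 + 7227) - 322597 = 36596/5 - 322597 = -1576389/5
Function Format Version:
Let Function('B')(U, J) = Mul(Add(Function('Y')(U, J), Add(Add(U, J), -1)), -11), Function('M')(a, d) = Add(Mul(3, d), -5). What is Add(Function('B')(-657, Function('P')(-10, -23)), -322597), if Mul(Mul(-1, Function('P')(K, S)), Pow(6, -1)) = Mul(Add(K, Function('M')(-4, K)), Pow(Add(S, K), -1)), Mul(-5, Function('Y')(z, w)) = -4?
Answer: Rational(-1576389, 5) ≈ -3.1528e+5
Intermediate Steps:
Function('M')(a, d) = Add(-5, Mul(3, d))
Function('Y')(z, w) = Rational(4, 5) (Function('Y')(z, w) = Mul(Rational(-1, 5), -4) = Rational(4, 5))
Function('P')(K, S) = Mul(-6, Pow(Add(K, S), -1), Add(-5, Mul(4, K))) (Function('P')(K, S) = Mul(-6, Mul(Add(K, Add(-5, Mul(3, K))), Pow(Add(S, K), -1))) = Mul(-6, Mul(Add(-5, Mul(4, K)), Pow(Add(K, S), -1))) = Mul(-6, Mul(Pow(Add(K, S), -1), Add(-5, Mul(4, K)))) = Mul(-6, Pow(Add(K, S), -1), Add(-5, Mul(4, K))))
Function('B')(U, J) = Add(Rational(11, 5), Mul(-11, J), Mul(-11, U)) (Function('B')(U, J) = Mul(Add(Rational(4, 5), Add(Add(U, J), -1)), -11) = Mul(Add(Rational(4, 5), Add(Add(J, U), -1)), -11) = Mul(Add(Rational(4, 5), Add(-1, J, U)), -11) = Mul(Add(Rational(-1, 5), J, U), -11) = Add(Rational(11, 5), Mul(-11, J), Mul(-11, U)))
Add(Function('B')(-657, Function('P')(-10, -23)), -322597) = Add(Add(Rational(11, 5), Mul(-11, Mul(6, Pow(Add(-10, -23), -1), Add(5, Mul(-4, -10)))), Mul(-11, -657)), -322597) = Add(Add(Rational(11, 5), Mul(-11, Mul(6, Pow(-33, -1), Add(5, 40))), 7227), -322597) = Add(Add(Rational(11, 5), Mul(-11, Mul(6, Rational(-1, 33), 45)), 7227), -322597) = Add(Add(Rational(11, 5), Mul(-11, Rational(-90, 11)), 7227), -322597) = Add(Add(Rational(11, 5), 90, 7227), -322597) = Add(Rational(36596, 5), -322597) = Rational(-1576389, 5)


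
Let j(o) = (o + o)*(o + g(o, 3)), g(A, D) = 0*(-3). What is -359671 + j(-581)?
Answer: 315451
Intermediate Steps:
g(A, D) = 0
j(o) = 2*o² (j(o) = (o + o)*(o + 0) = (2*o)*o = 2*o²)
-359671 + j(-581) = -359671 + 2*(-581)² = -359671 + 2*337561 = -359671 + 675122 = 315451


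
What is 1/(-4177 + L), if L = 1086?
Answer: -1/3091 ≈ -0.00032352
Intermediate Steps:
1/(-4177 + L) = 1/(-4177 + 1086) = 1/(-3091) = -1/3091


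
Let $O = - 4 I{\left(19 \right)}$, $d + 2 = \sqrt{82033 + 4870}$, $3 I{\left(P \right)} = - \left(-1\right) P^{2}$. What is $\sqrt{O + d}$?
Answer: $\frac{\sqrt{-4350 + 387 \sqrt{47}}}{3} \approx 13.731 i$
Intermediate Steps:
$I{\left(P \right)} = \frac{P^{2}}{3}$ ($I{\left(P \right)} = \frac{\left(-1\right) \left(- P^{2}\right)}{3} = \frac{P^{2}}{3}$)
$d = -2 + 43 \sqrt{47}$ ($d = -2 + \sqrt{82033 + 4870} = -2 + \sqrt{86903} = -2 + 43 \sqrt{47} \approx 292.79$)
$O = - \frac{1444}{3}$ ($O = - 4 \frac{19^{2}}{3} = - 4 \cdot \frac{1}{3} \cdot 361 = \left(-4\right) \frac{361}{3} = - \frac{1444}{3} \approx -481.33$)
$\sqrt{O + d} = \sqrt{- \frac{1444}{3} - \left(2 - 43 \sqrt{47}\right)} = \sqrt{- \frac{1450}{3} + 43 \sqrt{47}}$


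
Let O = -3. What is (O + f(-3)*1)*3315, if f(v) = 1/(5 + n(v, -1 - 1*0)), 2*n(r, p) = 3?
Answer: -9435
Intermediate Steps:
n(r, p) = 3/2 (n(r, p) = (½)*3 = 3/2)
f(v) = 2/13 (f(v) = 1/(5 + 3/2) = 1/(13/2) = 2/13)
(O + f(-3)*1)*3315 = (-3 + (2/13)*1)*3315 = (-3 + 2/13)*3315 = -37/13*3315 = -9435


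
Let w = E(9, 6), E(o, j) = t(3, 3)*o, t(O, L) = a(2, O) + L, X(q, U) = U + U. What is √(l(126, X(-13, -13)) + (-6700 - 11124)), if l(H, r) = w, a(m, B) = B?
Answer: I*√17770 ≈ 133.3*I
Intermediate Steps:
X(q, U) = 2*U
t(O, L) = L + O (t(O, L) = O + L = L + O)
E(o, j) = 6*o (E(o, j) = (3 + 3)*o = 6*o)
w = 54 (w = 6*9 = 54)
l(H, r) = 54
√(l(126, X(-13, -13)) + (-6700 - 11124)) = √(54 + (-6700 - 11124)) = √(54 - 17824) = √(-17770) = I*√17770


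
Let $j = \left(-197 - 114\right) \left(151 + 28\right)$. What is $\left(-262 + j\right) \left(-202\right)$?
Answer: $11298062$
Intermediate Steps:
$j = -55669$ ($j = \left(-311\right) 179 = -55669$)
$\left(-262 + j\right) \left(-202\right) = \left(-262 - 55669\right) \left(-202\right) = \left(-55931\right) \left(-202\right) = 11298062$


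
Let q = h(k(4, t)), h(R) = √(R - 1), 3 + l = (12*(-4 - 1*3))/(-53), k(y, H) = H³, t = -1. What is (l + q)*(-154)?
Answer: 11550/53 - 154*I*√2 ≈ 217.92 - 217.79*I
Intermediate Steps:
l = -75/53 (l = -3 + (12*(-4 - 1*3))/(-53) = -3 + (12*(-4 - 3))*(-1/53) = -3 + (12*(-7))*(-1/53) = -3 - 84*(-1/53) = -3 + 84/53 = -75/53 ≈ -1.4151)
h(R) = √(-1 + R)
q = I*√2 (q = √(-1 + (-1)³) = √(-1 - 1) = √(-2) = I*√2 ≈ 1.4142*I)
(l + q)*(-154) = (-75/53 + I*√2)*(-154) = 11550/53 - 154*I*√2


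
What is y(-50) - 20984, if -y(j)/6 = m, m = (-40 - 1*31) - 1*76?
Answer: -20102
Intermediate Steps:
m = -147 (m = (-40 - 31) - 76 = -71 - 76 = -147)
y(j) = 882 (y(j) = -6*(-147) = 882)
y(-50) - 20984 = 882 - 20984 = -20102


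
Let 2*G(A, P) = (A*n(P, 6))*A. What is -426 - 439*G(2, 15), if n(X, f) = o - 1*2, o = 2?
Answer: -426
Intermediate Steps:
n(X, f) = 0 (n(X, f) = 2 - 1*2 = 2 - 2 = 0)
G(A, P) = 0 (G(A, P) = ((A*0)*A)/2 = (0*A)/2 = (½)*0 = 0)
-426 - 439*G(2, 15) = -426 - 439*0 = -426 + 0 = -426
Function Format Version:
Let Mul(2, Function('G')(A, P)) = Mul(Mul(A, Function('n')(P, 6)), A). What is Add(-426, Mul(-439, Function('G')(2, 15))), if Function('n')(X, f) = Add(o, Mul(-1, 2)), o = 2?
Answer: -426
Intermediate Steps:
Function('n')(X, f) = 0 (Function('n')(X, f) = Add(2, Mul(-1, 2)) = Add(2, -2) = 0)
Function('G')(A, P) = 0 (Function('G')(A, P) = Mul(Rational(1, 2), Mul(Mul(A, 0), A)) = Mul(Rational(1, 2), Mul(0, A)) = Mul(Rational(1, 2), 0) = 0)
Add(-426, Mul(-439, Function('G')(2, 15))) = Add(-426, Mul(-439, 0)) = Add(-426, 0) = -426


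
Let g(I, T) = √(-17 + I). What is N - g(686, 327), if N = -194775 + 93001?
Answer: -101774 - √669 ≈ -1.0180e+5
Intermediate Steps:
N = -101774
N - g(686, 327) = -101774 - √(-17 + 686) = -101774 - √669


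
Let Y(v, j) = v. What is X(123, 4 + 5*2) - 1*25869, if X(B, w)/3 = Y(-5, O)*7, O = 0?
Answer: -25974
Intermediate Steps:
X(B, w) = -105 (X(B, w) = 3*(-5*7) = 3*(-35) = -105)
X(123, 4 + 5*2) - 1*25869 = -105 - 1*25869 = -105 - 25869 = -25974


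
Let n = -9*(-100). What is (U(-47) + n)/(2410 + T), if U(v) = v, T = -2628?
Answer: -853/218 ≈ -3.9128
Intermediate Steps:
n = 900
(U(-47) + n)/(2410 + T) = (-47 + 900)/(2410 - 2628) = 853/(-218) = 853*(-1/218) = -853/218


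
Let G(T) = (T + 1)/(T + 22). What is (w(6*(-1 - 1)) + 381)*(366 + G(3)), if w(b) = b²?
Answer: 192234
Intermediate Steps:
G(T) = (1 + T)/(22 + T)
(w(6*(-1 - 1)) + 381)*(366 + G(3)) = ((6*(-1 - 1))² + 381)*(366 + (1 + 3)/(22 + 3)) = ((6*(-2))² + 381)*(366 + 4/25) = ((-12)² + 381)*(366 + (1/25)*4) = (144 + 381)*(366 + 4/25) = 525*(9154/25) = 192234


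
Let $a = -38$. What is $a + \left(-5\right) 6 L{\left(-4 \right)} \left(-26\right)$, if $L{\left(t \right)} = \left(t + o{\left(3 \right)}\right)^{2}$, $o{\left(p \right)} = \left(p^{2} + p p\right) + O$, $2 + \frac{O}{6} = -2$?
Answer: $77962$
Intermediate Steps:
$O = -24$ ($O = -12 + 6 \left(-2\right) = -12 - 12 = -24$)
$o{\left(p \right)} = -24 + 2 p^{2}$ ($o{\left(p \right)} = \left(p^{2} + p p\right) - 24 = \left(p^{2} + p^{2}\right) - 24 = 2 p^{2} - 24 = -24 + 2 p^{2}$)
$L{\left(t \right)} = \left(-6 + t\right)^{2}$ ($L{\left(t \right)} = \left(t - \left(24 - 2 \cdot 3^{2}\right)\right)^{2} = \left(t + \left(-24 + 2 \cdot 9\right)\right)^{2} = \left(t + \left(-24 + 18\right)\right)^{2} = \left(t - 6\right)^{2} = \left(-6 + t\right)^{2}$)
$a + \left(-5\right) 6 L{\left(-4 \right)} \left(-26\right) = -38 + \left(-5\right) 6 \left(-6 - 4\right)^{2} \left(-26\right) = -38 + - 30 \left(-10\right)^{2} \left(-26\right) = -38 + \left(-30\right) 100 \left(-26\right) = -38 - -78000 = -38 + 78000 = 77962$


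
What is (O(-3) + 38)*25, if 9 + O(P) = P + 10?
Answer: 900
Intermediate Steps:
O(P) = 1 + P (O(P) = -9 + (P + 10) = -9 + (10 + P) = 1 + P)
(O(-3) + 38)*25 = ((1 - 3) + 38)*25 = (-2 + 38)*25 = 36*25 = 900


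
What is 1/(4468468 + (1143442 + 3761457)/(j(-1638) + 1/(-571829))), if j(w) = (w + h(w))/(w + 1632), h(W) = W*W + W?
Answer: 255394842613/1141220876817736613 ≈ 2.2379e-7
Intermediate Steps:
h(W) = W + W**2 (h(W) = W**2 + W = W + W**2)
j(w) = (w + w*(1 + w))/(1632 + w) (j(w) = (w + w*(1 + w))/(w + 1632) = (w + w*(1 + w))/(1632 + w))
1/(4468468 + (1143442 + 3761457)/(j(-1638) + 1/(-571829))) = 1/(4468468 + (1143442 + 3761457)/(-1638*(2 - 1638)/(1632 - 1638) + 1/(-571829))) = 1/(4468468 + 4904899/(-1638*(-1636)/(-6) - 1/571829)) = 1/(4468468 + 4904899/(-1638*(-1/6)*(-1636) - 1/571829)) = 1/(4468468 + 4904899/(-446628 - 1/571829)) = 1/(4468468 + 4904899/(-255394842613/571829)) = 1/(4468468 + 4904899*(-571829/255394842613)) = 1/(4468468 - 2804763490271/255394842613) = 1/(1141220876817736613/255394842613) = 255394842613/1141220876817736613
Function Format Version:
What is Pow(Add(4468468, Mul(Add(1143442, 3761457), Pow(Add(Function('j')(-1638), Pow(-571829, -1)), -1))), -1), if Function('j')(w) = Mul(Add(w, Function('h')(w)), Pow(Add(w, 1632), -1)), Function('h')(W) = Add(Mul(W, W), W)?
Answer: Rational(255394842613, 1141220876817736613) ≈ 2.2379e-7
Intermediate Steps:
Function('h')(W) = Add(W, Pow(W, 2)) (Function('h')(W) = Add(Pow(W, 2), W) = Add(W, Pow(W, 2)))
Function('j')(w) = Mul(Pow(Add(1632, w), -1), Add(w, Mul(w, Add(1, w)))) (Function('j')(w) = Mul(Add(w, Mul(w, Add(1, w))), Pow(Add(w, 1632), -1)) = Mul(Add(w, Mul(w, Add(1, w))), Pow(Add(1632, w), -1)) = Mul(Pow(Add(1632, w), -1), Add(w, Mul(w, Add(1, w)))))
Pow(Add(4468468, Mul(Add(1143442, 3761457), Pow(Add(Function('j')(-1638), Pow(-571829, -1)), -1))), -1) = Pow(Add(4468468, Mul(Add(1143442, 3761457), Pow(Add(Mul(-1638, Pow(Add(1632, -1638), -1), Add(2, -1638)), Pow(-571829, -1)), -1))), -1) = Pow(Add(4468468, Mul(4904899, Pow(Add(Mul(-1638, Pow(-6, -1), -1636), Rational(-1, 571829)), -1))), -1) = Pow(Add(4468468, Mul(4904899, Pow(Add(Mul(-1638, Rational(-1, 6), -1636), Rational(-1, 571829)), -1))), -1) = Pow(Add(4468468, Mul(4904899, Pow(Add(-446628, Rational(-1, 571829)), -1))), -1) = Pow(Add(4468468, Mul(4904899, Pow(Rational(-255394842613, 571829), -1))), -1) = Pow(Add(4468468, Mul(4904899, Rational(-571829, 255394842613))), -1) = Pow(Add(4468468, Rational(-2804763490271, 255394842613)), -1) = Pow(Rational(1141220876817736613, 255394842613), -1) = Rational(255394842613, 1141220876817736613)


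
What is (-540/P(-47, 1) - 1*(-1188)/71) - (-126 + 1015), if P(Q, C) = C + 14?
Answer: -64487/71 ≈ -908.27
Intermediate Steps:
P(Q, C) = 14 + C
(-540/P(-47, 1) - 1*(-1188)/71) - (-126 + 1015) = (-540/(14 + 1) - 1*(-1188)/71) - (-126 + 1015) = (-540/15 + 1188*(1/71)) - 1*889 = (-540*1/15 + 1188/71) - 889 = (-36 + 1188/71) - 889 = -1368/71 - 889 = -64487/71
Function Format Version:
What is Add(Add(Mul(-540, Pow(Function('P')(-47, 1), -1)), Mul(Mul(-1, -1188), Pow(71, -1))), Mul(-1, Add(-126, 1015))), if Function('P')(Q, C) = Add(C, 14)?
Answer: Rational(-64487, 71) ≈ -908.27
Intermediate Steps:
Function('P')(Q, C) = Add(14, C)
Add(Add(Mul(-540, Pow(Function('P')(-47, 1), -1)), Mul(Mul(-1, -1188), Pow(71, -1))), Mul(-1, Add(-126, 1015))) = Add(Add(Mul(-540, Pow(Add(14, 1), -1)), Mul(Mul(-1, -1188), Pow(71, -1))), Mul(-1, Add(-126, 1015))) = Add(Add(Mul(-540, Pow(15, -1)), Mul(1188, Rational(1, 71))), Mul(-1, 889)) = Add(Add(Mul(-540, Rational(1, 15)), Rational(1188, 71)), -889) = Add(Add(-36, Rational(1188, 71)), -889) = Add(Rational(-1368, 71), -889) = Rational(-64487, 71)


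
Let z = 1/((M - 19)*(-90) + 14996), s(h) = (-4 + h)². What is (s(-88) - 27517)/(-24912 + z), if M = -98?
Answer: 486346878/635903711 ≈ 0.76481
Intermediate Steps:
z = 1/25526 (z = 1/((-98 - 19)*(-90) + 14996) = 1/(-117*(-90) + 14996) = 1/(10530 + 14996) = 1/25526 ≈ 3.9176e-5)
(s(-88) - 27517)/(-24912 + z) = ((-4 - 88)² - 27517)/(-24912 + 1/25526) = ((-92)² - 27517)/(-635903711/25526) = (8464 - 27517)*(-25526/635903711) = -19053*(-25526/635903711) = 486346878/635903711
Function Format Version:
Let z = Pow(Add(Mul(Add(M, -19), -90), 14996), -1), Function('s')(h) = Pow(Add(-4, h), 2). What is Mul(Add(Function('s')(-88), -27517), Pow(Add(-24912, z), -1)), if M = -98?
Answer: Rational(486346878, 635903711) ≈ 0.76481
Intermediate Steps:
z = Rational(1, 25526) (z = Pow(Add(Mul(Add(-98, -19), -90), 14996), -1) = Pow(Add(Mul(-117, -90), 14996), -1) = Pow(Add(10530, 14996), -1) = Pow(25526, -1) = Rational(1, 25526) ≈ 3.9176e-5)
Mul(Add(Function('s')(-88), -27517), Pow(Add(-24912, z), -1)) = Mul(Add(Pow(Add(-4, -88), 2), -27517), Pow(Add(-24912, Rational(1, 25526)), -1)) = Mul(Add(Pow(-92, 2), -27517), Pow(Rational(-635903711, 25526), -1)) = Mul(Add(8464, -27517), Rational(-25526, 635903711)) = Mul(-19053, Rational(-25526, 635903711)) = Rational(486346878, 635903711)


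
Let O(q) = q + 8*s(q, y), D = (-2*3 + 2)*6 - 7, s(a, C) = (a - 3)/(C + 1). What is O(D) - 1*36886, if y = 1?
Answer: -37053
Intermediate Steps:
s(a, C) = (-3 + a)/(1 + C)
D = -31 (D = (-6 + 2)*6 - 7 = -4*6 - 7 = -24 - 7 = -31)
O(q) = -12 + 5*q (O(q) = q + 8*((-3 + q)/(1 + 1)) = q + 8*((-3 + q)/2) = q + 8*(-3/2 + q/2) = q + (-12 + 4*q) = -12 + 5*q)
O(D) - 1*36886 = (-12 + 5*(-31)) - 1*36886 = (-12 - 155) - 36886 = -167 - 36886 = -37053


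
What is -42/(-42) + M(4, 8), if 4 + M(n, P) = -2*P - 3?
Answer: -22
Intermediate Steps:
M(n, P) = -7 - 2*P (M(n, P) = -4 + (-2*P - 3) = -4 + (-3 - 2*P) = -7 - 2*P)
-42/(-42) + M(4, 8) = -42/(-42) + (-7 - 2*8) = -42*(-1/42) + (-7 - 16) = 1 - 23 = -22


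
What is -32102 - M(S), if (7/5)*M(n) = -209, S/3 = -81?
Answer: -223669/7 ≈ -31953.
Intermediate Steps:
S = -243 (S = 3*(-81) = -243)
M(n) = -1045/7 (M(n) = (5/7)*(-209) = -1045/7)
-32102 - M(S) = -32102 - 1*(-1045/7) = -32102 + 1045/7 = -223669/7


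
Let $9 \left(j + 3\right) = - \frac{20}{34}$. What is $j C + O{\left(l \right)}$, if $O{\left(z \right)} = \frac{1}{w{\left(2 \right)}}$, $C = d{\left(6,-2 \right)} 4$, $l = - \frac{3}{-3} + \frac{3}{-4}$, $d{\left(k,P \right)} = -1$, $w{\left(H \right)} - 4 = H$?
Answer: $\frac{3803}{306} \approx 12.428$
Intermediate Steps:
$w{\left(H \right)} = 4 + H$
$j = - \frac{469}{153}$ ($j = -3 + \frac{\left(-20\right) \frac{1}{34}}{9} = -3 + \frac{1}{9} \left(- \frac{10}{17}\right) = -3 - \frac{10}{153} = - \frac{469}{153} \approx -3.0654$)
$l = \frac{1}{4}$ ($l = \left(-3\right) \left(- \frac{1}{3}\right) + 3 \left(- \frac{1}{4}\right) = 1 - \frac{3}{4} = \frac{1}{4} \approx 0.25$)
$C = -4$ ($C = \left(-1\right) 4 = -4$)
$O{\left(z \right)} = \frac{1}{6}$ ($O{\left(z \right)} = \frac{1}{4 + 2} = \frac{1}{6}$)
$j C + O{\left(l \right)} = \left(- \frac{469}{153}\right) \left(-4\right) + \frac{1}{6} = \frac{1876}{153} + \frac{1}{6} = \frac{3803}{306}$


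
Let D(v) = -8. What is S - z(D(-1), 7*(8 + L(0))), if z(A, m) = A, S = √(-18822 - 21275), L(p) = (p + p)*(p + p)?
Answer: 8 + I*√40097 ≈ 8.0 + 200.24*I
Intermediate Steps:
L(p) = 4*p² (L(p) = (2*p)*(2*p) = 4*p²)
S = I*√40097 (S = √(-40097) = I*√40097 ≈ 200.24*I)
S - z(D(-1), 7*(8 + L(0))) = I*√40097 - 1*(-8) = I*√40097 + 8 = 8 + I*√40097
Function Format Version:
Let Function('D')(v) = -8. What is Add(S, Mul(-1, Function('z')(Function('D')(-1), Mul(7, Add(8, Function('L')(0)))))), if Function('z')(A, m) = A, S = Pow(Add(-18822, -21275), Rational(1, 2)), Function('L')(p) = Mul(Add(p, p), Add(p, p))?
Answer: Add(8, Mul(I, Pow(40097, Rational(1, 2)))) ≈ Add(8.0000, Mul(200.24, I))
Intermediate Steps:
Function('L')(p) = Mul(4, Pow(p, 2)) (Function('L')(p) = Mul(Mul(2, p), Mul(2, p)) = Mul(4, Pow(p, 2)))
S = Mul(I, Pow(40097, Rational(1, 2))) (S = Pow(-40097, Rational(1, 2)) = Mul(I, Pow(40097, Rational(1, 2))) ≈ Mul(200.24, I))
Add(S, Mul(-1, Function('z')(Function('D')(-1), Mul(7, Add(8, Function('L')(0)))))) = Add(Mul(I, Pow(40097, Rational(1, 2))), Mul(-1, -8)) = Add(Mul(I, Pow(40097, Rational(1, 2))), 8) = Add(8, Mul(I, Pow(40097, Rational(1, 2))))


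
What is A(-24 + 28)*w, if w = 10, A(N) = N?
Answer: 40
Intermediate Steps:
A(-24 + 28)*w = (-24 + 28)*10 = 4*10 = 40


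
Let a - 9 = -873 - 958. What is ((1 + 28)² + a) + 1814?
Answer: 833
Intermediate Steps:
a = -1822 (a = 9 + (-873 - 958) = 9 - 1831 = -1822)
((1 + 28)² + a) + 1814 = ((1 + 28)² - 1822) + 1814 = (29² - 1822) + 1814 = (841 - 1822) + 1814 = -981 + 1814 = 833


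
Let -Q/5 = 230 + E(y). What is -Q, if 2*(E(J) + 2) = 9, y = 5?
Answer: 2325/2 ≈ 1162.5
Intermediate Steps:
E(J) = 5/2 (E(J) = -2 + (½)*9 = -2 + 9/2 = 5/2)
Q = -2325/2 (Q = -5*(230 + 5/2) = -5*465/2 = -2325/2 ≈ -1162.5)
-Q = -1*(-2325/2) = 2325/2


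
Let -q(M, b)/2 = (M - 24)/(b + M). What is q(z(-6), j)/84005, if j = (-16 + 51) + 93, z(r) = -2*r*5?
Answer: -18/3948235 ≈ -4.5590e-6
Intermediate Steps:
z(r) = -10*r
j = 128 (j = 35 + 93 = 128)
q(M, b) = -2*(-24 + M)/(M + b) (q(M, b) = -2*(M - 24)/(b + M) = -2*(-24 + M)/(M + b))
q(z(-6), j)/84005 = (2*(24 - (-10)*(-6))/(-10*(-6) + 128))/84005 = (2*(24 - 1*60)/(60 + 128))*(1/84005) = (2*(24 - 60)/188)*(1/84005) = (2*(1/188)*(-36))*(1/84005) = -18/47*1/84005 = -18/3948235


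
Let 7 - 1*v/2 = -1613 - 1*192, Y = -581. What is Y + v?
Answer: 3043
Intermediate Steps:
v = 3624 (v = 14 - 2*(-1613 - 1*192) = 14 - 2*(-1613 - 192) = 14 - 2*(-1805) = 14 + 3610 = 3624)
Y + v = -581 + 3624 = 3043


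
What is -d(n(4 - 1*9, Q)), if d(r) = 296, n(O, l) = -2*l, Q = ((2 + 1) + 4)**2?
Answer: -296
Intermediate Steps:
Q = 49 (Q = (3 + 4)**2 = 7**2 = 49)
-d(n(4 - 1*9, Q)) = -1*296 = -296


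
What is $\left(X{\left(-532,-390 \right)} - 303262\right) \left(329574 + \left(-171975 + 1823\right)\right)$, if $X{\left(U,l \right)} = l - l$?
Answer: $-48346634564$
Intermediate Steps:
$X{\left(U,l \right)} = 0$
$\left(X{\left(-532,-390 \right)} - 303262\right) \left(329574 + \left(-171975 + 1823\right)\right) = \left(0 - 303262\right) \left(329574 + \left(-171975 + 1823\right)\right) = - 303262 \left(329574 - 170152\right) = \left(-303262\right) 159422 = -48346634564$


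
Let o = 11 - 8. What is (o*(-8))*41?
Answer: -984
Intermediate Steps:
o = 3
(o*(-8))*41 = (3*(-8))*41 = -24*41 = -984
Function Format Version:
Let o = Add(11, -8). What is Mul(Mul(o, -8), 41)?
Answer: -984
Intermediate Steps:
o = 3
Mul(Mul(o, -8), 41) = Mul(Mul(3, -8), 41) = Mul(-24, 41) = -984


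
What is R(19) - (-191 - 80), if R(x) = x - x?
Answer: 271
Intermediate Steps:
R(x) = 0
R(19) - (-191 - 80) = 0 - (-191 - 80) = 0 - 1*(-271) = 0 + 271 = 271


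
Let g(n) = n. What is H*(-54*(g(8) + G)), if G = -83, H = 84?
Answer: 340200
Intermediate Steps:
H*(-54*(g(8) + G)) = 84*(-54*(8 - 83)) = 84*(-54*(-75)) = 84*4050 = 340200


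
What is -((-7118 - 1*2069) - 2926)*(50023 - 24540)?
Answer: 308675579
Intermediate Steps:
-((-7118 - 1*2069) - 2926)*(50023 - 24540) = -((-7118 - 2069) - 2926)*25483 = -(-9187 - 2926)*25483 = -(-12113)*25483 = -1*(-308675579) = 308675579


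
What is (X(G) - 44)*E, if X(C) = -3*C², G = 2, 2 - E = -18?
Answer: -1120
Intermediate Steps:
E = 20 (E = 2 - 1*(-18) = 2 + 18 = 20)
(X(G) - 44)*E = (-3*2² - 44)*20 = (-3*4 - 44)*20 = (-12 - 44)*20 = -56*20 = -1120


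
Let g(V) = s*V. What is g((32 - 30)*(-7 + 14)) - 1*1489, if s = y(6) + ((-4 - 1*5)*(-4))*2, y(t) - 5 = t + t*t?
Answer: 177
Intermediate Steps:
y(t) = 5 + t + t² (y(t) = 5 + (t + t*t) = 5 + (t + t²) = 5 + t + t²)
s = 119 (s = (5 + 6 + 6²) + ((-4 - 1*5)*(-4))*2 = (5 + 6 + 36) + ((-4 - 5)*(-4))*2 = 47 - 9*(-4)*2 = 47 + 36*2 = 47 + 72 = 119)
g(V) = 119*V
g((32 - 30)*(-7 + 14)) - 1*1489 = 119*((32 - 30)*(-7 + 14)) - 1*1489 = 119*(2*7) - 1489 = 119*14 - 1489 = 1666 - 1489 = 177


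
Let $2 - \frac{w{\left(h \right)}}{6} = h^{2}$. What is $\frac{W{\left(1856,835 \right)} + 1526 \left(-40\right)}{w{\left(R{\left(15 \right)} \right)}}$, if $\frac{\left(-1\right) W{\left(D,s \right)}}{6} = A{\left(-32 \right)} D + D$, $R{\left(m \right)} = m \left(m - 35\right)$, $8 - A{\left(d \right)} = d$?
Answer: $\frac{7612}{7941} \approx 0.95857$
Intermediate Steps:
$A{\left(d \right)} = 8 - d$
$R{\left(m \right)} = m \left(-35 + m\right)$
$W{\left(D,s \right)} = - 246 D$ ($W{\left(D,s \right)} = - 6 \left(\left(8 - -32\right) D + D\right) = - 6 \left(\left(8 + 32\right) D + D\right) = - 6 \left(40 D + D\right) = - 6 \cdot 41 D = - 246 D$)
$w{\left(h \right)} = 12 - 6 h^{2}$
$\frac{W{\left(1856,835 \right)} + 1526 \left(-40\right)}{w{\left(R{\left(15 \right)} \right)}} = \frac{\left(-246\right) 1856 + 1526 \left(-40\right)}{12 - 6 \left(15 \left(-35 + 15\right)\right)^{2}} = \frac{-456576 - 61040}{12 - 6 \left(15 \left(-20\right)\right)^{2}} = - \frac{517616}{12 - 6 \left(-300\right)^{2}} = - \frac{517616}{12 - 540000} = - \frac{517616}{-539988} = \left(-517616\right) \left(- \frac{1}{539988}\right) = \frac{7612}{7941}$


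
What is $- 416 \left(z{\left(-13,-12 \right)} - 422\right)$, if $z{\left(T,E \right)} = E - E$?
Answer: $175552$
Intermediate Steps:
$z{\left(T,E \right)} = 0$
$- 416 \left(z{\left(-13,-12 \right)} - 422\right) = - 416 \left(0 - 422\right) = \left(-416\right) \left(-422\right) = 175552$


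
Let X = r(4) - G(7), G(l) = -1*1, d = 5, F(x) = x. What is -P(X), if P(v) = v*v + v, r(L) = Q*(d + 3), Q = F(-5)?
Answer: -1482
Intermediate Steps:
Q = -5
r(L) = -40 (r(L) = -5*(5 + 3) = -5*8 = -40)
G(l) = -1
X = -39 (X = -40 - 1*(-1) = -40 + 1 = -39)
P(v) = v + v**2 (P(v) = v**2 + v = v + v**2)
-P(X) = -(-39)*(1 - 39) = -(-39)*(-38) = -1*1482 = -1482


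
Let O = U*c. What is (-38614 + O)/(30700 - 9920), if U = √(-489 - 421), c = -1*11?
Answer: -19307/10390 - 11*I*√910/20780 ≈ -1.8582 - 0.015969*I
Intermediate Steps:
c = -11
U = I*√910 (U = √(-910) = I*√910 ≈ 30.166*I)
O = -11*I*√910 (O = (I*√910)*(-11) = -11*I*√910 ≈ -331.83*I)
(-38614 + O)/(30700 - 9920) = (-38614 - 11*I*√910)/(30700 - 9920) = (-38614 - 11*I*√910)/20780 = (-38614 - 11*I*√910)*(1/20780) = -19307/10390 - 11*I*√910/20780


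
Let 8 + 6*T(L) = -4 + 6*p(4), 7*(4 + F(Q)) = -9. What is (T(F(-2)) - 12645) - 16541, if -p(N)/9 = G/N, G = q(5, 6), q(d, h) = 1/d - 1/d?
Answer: -29188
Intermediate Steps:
q(d, h) = 0 (q(d, h) = 1/d - 1/d = 0)
G = 0
F(Q) = -37/7 (F(Q) = -4 + (⅐)*(-9) = -4 - 9/7 = -37/7)
p(N) = 0 (p(N) = -0/N = -9*0 = 0)
T(L) = -2 (T(L) = -4/3 + (-4 + 6*0)/6 = -4/3 + (-4 + 0)/6 = -4/3 + (⅙)*(-4) = -4/3 - ⅔ = -2)
(T(F(-2)) - 12645) - 16541 = (-2 - 12645) - 16541 = -12647 - 16541 = -29188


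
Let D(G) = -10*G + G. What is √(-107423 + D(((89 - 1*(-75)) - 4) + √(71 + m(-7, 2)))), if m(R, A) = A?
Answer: √(-108863 - 9*√73) ≈ 330.06*I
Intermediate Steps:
D(G) = -9*G
√(-107423 + D(((89 - 1*(-75)) - 4) + √(71 + m(-7, 2)))) = √(-107423 - 9*(((89 - 1*(-75)) - 4) + √(71 + 2))) = √(-107423 - 9*(((89 + 75) - 4) + √73)) = √(-107423 - 9*((164 - 4) + √73)) = √(-107423 - 9*(160 + √73)) = √(-107423 + (-1440 - 9*√73)) = √(-108863 - 9*√73)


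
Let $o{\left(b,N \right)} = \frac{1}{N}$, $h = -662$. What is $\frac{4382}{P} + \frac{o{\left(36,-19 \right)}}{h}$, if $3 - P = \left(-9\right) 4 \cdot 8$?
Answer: $\frac{55117087}{3660198} \approx 15.059$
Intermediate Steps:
$P = 291$ ($P = 3 - \left(-9\right) 4 \cdot 8 = 3 - \left(-36\right) 8 = 3 - -288 = 3 + 288 = 291$)
$\frac{4382}{P} + \frac{o{\left(36,-19 \right)}}{h} = \frac{4382}{291} + \frac{1}{\left(-19\right) \left(-662\right)} = 4382 \cdot \frac{1}{291} - - \frac{1}{12578} = \frac{4382}{291} + \frac{1}{12578} = \frac{55117087}{3660198}$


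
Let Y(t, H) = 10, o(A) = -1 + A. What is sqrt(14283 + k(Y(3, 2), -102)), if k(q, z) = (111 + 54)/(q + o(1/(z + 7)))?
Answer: sqrt(10430206878)/854 ≈ 119.59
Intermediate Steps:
k(q, z) = 165/(-1 + q + 1/(7 + z)) (k(q, z) = (111 + 54)/(q + (-1 + 1/(z + 7))) = 165/(q + (-1 + 1/(7 + z))) = 165/(-1 + q + 1/(7 + z)))
sqrt(14283 + k(Y(3, 2), -102)) = sqrt(14283 + 165*(7 - 102)/(1 + (-1 + 10)*(7 - 102))) = sqrt(14283 + 165*(-95)/(1 + 9*(-95))) = sqrt(14283 + 165*(-95)/(1 - 855)) = sqrt(14283 + 165*(-95)/(-854)) = sqrt(14283 + 165*(-1/854)*(-95)) = sqrt(14283 + 15675/854) = sqrt(12213357/854) = sqrt(10430206878)/854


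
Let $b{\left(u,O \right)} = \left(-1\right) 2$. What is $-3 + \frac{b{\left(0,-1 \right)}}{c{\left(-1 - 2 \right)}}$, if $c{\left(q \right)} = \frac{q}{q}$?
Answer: $-5$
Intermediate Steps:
$c{\left(q \right)} = 1$
$b{\left(u,O \right)} = -2$
$-3 + \frac{b{\left(0,-1 \right)}}{c{\left(-1 - 2 \right)}} = -3 - \frac{2}{1} = -3 - 2 = -5$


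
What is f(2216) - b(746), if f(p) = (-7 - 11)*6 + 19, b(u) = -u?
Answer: 657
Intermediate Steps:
f(p) = -89 (f(p) = -18*6 + 19 = -108 + 19 = -89)
f(2216) - b(746) = -89 - (-1)*746 = -89 - 1*(-746) = -89 + 746 = 657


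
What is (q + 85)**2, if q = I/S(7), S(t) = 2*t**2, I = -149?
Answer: 66928761/9604 ≈ 6968.8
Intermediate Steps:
q = -149/98 (q = -149/(2*7**2) = -149/(2*49) = -149/98 ≈ -1.5204)
(q + 85)**2 = (-149/98 + 85)**2 = (8181/98)**2 = 66928761/9604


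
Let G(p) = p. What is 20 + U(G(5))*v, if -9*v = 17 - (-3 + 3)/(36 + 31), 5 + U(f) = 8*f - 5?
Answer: -110/3 ≈ -36.667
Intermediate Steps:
U(f) = -10 + 8*f (U(f) = -5 + (8*f - 5) = -5 + (-5 + 8*f) = -10 + 8*f)
v = -17/9 (v = -(17 - (-3 + 3)/(36 + 31))/9 = -(17 - 0/67)/9 = -(17 - 1*0)/9 = -(17 + 0)/9 = -⅑*17 = -17/9 ≈ -1.8889)
20 + U(G(5))*v = 20 + (-10 + 8*5)*(-17/9) = 20 + (-10 + 40)*(-17/9) = 20 + 30*(-17/9) = 20 - 170/3 = -110/3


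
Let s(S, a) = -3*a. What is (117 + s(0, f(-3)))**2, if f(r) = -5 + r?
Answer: 19881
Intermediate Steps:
(117 + s(0, f(-3)))**2 = (117 - 3*(-5 - 3))**2 = (117 - 3*(-8))**2 = (117 + 24)**2 = 141**2 = 19881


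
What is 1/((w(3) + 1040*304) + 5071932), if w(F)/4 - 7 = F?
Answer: 1/5388132 ≈ 1.8559e-7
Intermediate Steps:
w(F) = 28 + 4*F
1/((w(3) + 1040*304) + 5071932) = 1/(((28 + 4*3) + 1040*304) + 5071932) = 1/(((28 + 12) + 316160) + 5071932) = 1/((40 + 316160) + 5071932) = 1/(316200 + 5071932) = 1/5388132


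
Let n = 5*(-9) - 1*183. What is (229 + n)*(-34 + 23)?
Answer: -11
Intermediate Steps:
n = -228 (n = -45 - 183 = -228)
(229 + n)*(-34 + 23) = (229 - 228)*(-34 + 23) = 1*(-11) = -11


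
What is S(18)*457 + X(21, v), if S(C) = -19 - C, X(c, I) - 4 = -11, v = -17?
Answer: -16916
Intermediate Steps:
X(c, I) = -7 (X(c, I) = 4 - 11 = -7)
S(18)*457 + X(21, v) = (-19 - 1*18)*457 - 7 = (-19 - 18)*457 - 7 = -37*457 - 7 = -16909 - 7 = -16916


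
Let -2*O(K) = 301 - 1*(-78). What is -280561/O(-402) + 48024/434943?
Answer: 27119365238/18315933 ≈ 1480.6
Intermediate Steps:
O(K) = -379/2 (O(K) = -(301 - 1*(-78))/2 = -(301 + 78)/2 = -½*379 = -379/2)
-280561/O(-402) + 48024/434943 = -280561/(-379/2) + 48024/434943 = -280561*(-2/379) + 48024*(1/434943) = 561122/379 + 5336/48327 = 27119365238/18315933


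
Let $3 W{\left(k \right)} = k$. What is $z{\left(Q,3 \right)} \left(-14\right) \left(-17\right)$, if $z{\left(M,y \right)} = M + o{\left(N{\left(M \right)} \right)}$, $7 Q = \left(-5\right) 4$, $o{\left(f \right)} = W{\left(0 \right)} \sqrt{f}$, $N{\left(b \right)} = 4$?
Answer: $-680$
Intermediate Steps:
$W{\left(k \right)} = \frac{k}{3}$
$o{\left(f \right)} = 0$ ($o{\left(f \right)} = \frac{1}{3} \cdot 0 \sqrt{f} = 0 \sqrt{f} = 0$)
$Q = - \frac{20}{7}$ ($Q = \frac{\left(-5\right) 4}{7} = \frac{1}{7} \left(-20\right) = - \frac{20}{7} \approx -2.8571$)
$z{\left(M,y \right)} = M$ ($z{\left(M,y \right)} = M + 0 = M$)
$z{\left(Q,3 \right)} \left(-14\right) \left(-17\right) = \left(- \frac{20}{7}\right) \left(-14\right) \left(-17\right) = 40 \left(-17\right) = -680$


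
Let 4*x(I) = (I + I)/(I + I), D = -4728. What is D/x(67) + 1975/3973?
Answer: -75135401/3973 ≈ -18912.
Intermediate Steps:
x(I) = ¼ (x(I) = ((I + I)/(I + I))/4 = ((2*I)/((2*I)))/4 = ((2*I)*(1/(2*I)))/4 = (¼)*1 = ¼)
D/x(67) + 1975/3973 = -4728/¼ + 1975/3973 = -4728*4 + 1975*(1/3973) = -18912 + 1975/3973 = -75135401/3973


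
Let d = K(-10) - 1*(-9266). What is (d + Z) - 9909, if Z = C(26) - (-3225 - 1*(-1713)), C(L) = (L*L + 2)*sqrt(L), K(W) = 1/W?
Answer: 8689/10 + 678*sqrt(26) ≈ 4326.0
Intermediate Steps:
d = 92659/10 (d = 1/(-10) - 1*(-9266) = -1/10 + 9266 = 92659/10 ≈ 9265.9)
C(L) = sqrt(L)*(2 + L**2) (C(L) = (L**2 + 2)*sqrt(L) = (2 + L**2)*sqrt(L) = sqrt(L)*(2 + L**2))
Z = 1512 + 678*sqrt(26) (Z = sqrt(26)*(2 + 26**2) - (-3225 - 1*(-1713)) = sqrt(26)*(2 + 676) - (-3225 + 1713) = sqrt(26)*678 - 1*(-1512) = 678*sqrt(26) + 1512 = 1512 + 678*sqrt(26) ≈ 4969.1)
(d + Z) - 9909 = (92659/10 + (1512 + 678*sqrt(26))) - 9909 = (107779/10 + 678*sqrt(26)) - 9909 = 8689/10 + 678*sqrt(26)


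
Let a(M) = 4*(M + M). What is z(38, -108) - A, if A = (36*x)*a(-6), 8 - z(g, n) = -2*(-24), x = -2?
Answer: -3496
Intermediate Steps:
z(g, n) = -40 (z(g, n) = 8 - (-2)*(-24) = 8 - 1*48 = 8 - 48 = -40)
a(M) = 8*M (a(M) = 4*(2*M) = 8*M)
A = 3456 (A = (36*(-2))*(8*(-6)) = -72*(-48) = 3456)
z(38, -108) - A = -40 - 1*3456 = -40 - 3456 = -3496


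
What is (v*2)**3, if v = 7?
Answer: 2744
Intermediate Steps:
(v*2)**3 = (7*2)**3 = 14**3 = 2744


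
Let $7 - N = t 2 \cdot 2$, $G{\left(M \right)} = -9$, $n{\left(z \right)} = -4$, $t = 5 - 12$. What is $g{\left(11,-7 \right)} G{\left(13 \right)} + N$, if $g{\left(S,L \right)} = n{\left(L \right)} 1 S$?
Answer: $431$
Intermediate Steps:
$t = -7$ ($t = 5 - 12 = -7$)
$g{\left(S,L \right)} = - 4 S$ ($g{\left(S,L \right)} = \left(-4\right) 1 S = - 4 S$)
$N = 35$ ($N = 7 - \left(-7\right) 2 \cdot 2 = 7 - \left(-14\right) 2 = 7 - -28 = 7 + 28 = 35$)
$g{\left(11,-7 \right)} G{\left(13 \right)} + N = \left(-4\right) 11 \left(-9\right) + 35 = \left(-44\right) \left(-9\right) + 35 = 396 + 35 = 431$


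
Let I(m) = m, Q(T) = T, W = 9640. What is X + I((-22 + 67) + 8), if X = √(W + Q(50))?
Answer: 53 + √9690 ≈ 151.44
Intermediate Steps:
X = √9690 (X = √(9640 + 50) = √9690 ≈ 98.438)
X + I((-22 + 67) + 8) = √9690 + ((-22 + 67) + 8) = √9690 + (45 + 8) = √9690 + 53 = 53 + √9690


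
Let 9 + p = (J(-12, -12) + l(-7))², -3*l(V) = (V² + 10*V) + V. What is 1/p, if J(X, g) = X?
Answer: -9/17 ≈ -0.52941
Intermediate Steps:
l(V) = -11*V/3 - V²/3 (l(V) = -((V² + 10*V) + V)/3 = -(V² + 11*V)/3 = -11*V/3 - V²/3)
p = -17/9 (p = -9 + (-12 - ⅓*(-7)*(11 - 7))² = -9 + (-12 - ⅓*(-7)*4)² = -9 + (-12 + 28/3)² = -9 + (-8/3)² = -9 + 64/9 = -17/9 ≈ -1.8889)
1/p = 1/(-17/9) = -9/17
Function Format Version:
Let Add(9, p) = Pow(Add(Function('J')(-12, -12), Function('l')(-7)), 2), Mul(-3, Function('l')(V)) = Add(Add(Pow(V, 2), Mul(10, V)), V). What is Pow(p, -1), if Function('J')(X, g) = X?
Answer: Rational(-9, 17) ≈ -0.52941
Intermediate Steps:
Function('l')(V) = Add(Mul(Rational(-11, 3), V), Mul(Rational(-1, 3), Pow(V, 2))) (Function('l')(V) = Mul(Rational(-1, 3), Add(Add(Pow(V, 2), Mul(10, V)), V)) = Mul(Rational(-1, 3), Add(Pow(V, 2), Mul(11, V))) = Add(Mul(Rational(-11, 3), V), Mul(Rational(-1, 3), Pow(V, 2))))
p = Rational(-17, 9) (p = Add(-9, Pow(Add(-12, Mul(Rational(-1, 3), -7, Add(11, -7))), 2)) = Add(-9, Pow(Add(-12, Mul(Rational(-1, 3), -7, 4)), 2)) = Add(-9, Pow(Add(-12, Rational(28, 3)), 2)) = Add(-9, Pow(Rational(-8, 3), 2)) = Add(-9, Rational(64, 9)) = Rational(-17, 9) ≈ -1.8889)
Pow(p, -1) = Pow(Rational(-17, 9), -1) = Rational(-9, 17)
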